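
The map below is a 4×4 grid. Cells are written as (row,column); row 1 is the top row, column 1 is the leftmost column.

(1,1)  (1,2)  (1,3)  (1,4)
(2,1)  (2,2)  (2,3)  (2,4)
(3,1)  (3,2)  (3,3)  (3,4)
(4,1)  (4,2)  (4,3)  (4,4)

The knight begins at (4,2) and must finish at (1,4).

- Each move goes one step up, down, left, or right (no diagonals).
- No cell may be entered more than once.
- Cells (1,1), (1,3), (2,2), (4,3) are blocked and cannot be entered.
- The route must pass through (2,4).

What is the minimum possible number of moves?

5

Any route passes through (2,4) somewhere between (4,2) and (1,4). Summing Manhattan distances along the two legs ((4,2) → (2,4) → (1,4)) gives a lower bound of 4 + 1 = 5 moves.
A route of 5 moves achieves this: (4,2) → (3,2) → (3,3) → (2,3) → (2,4) → (1,4).
Since 5 matches the lower bound, it is optimal.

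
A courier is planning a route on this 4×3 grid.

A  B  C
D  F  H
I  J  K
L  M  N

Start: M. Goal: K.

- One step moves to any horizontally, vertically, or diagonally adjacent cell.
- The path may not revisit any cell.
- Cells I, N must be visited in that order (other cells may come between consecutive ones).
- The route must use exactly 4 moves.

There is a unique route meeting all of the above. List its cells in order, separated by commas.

The waypoints must appear in the order I, N, with no cell reused.
Route from M: up-left to I, right to J, down-right to N, up to K — 4 moves in all.
Check: order respected (I at step 1, N at step 3); 4 moves as required.

M, I, J, N, K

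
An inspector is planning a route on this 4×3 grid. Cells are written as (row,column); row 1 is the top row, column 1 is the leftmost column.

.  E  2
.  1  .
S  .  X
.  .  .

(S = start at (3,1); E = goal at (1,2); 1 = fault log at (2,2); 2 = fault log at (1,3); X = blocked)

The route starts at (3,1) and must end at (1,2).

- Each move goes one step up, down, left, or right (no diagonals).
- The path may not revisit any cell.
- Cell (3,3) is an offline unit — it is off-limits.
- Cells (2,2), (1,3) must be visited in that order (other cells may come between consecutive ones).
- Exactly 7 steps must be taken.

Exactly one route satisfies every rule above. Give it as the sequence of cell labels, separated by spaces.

(3,1) (4,1) (4,2) (3,2) (2,2) (2,3) (1,3) (1,2)

The waypoints must appear in the order (2,2), (1,3), with no cell reused.
Route from (3,1): down 1 to (4,1), right 1 to (4,2), up 2 to (2,2), right 1 to (2,3), up 1 to (1,3), left 1 to (1,2) — 7 moves in all.
Check: order respected (1 at step 4, 2 at step 6); 7 moves as required.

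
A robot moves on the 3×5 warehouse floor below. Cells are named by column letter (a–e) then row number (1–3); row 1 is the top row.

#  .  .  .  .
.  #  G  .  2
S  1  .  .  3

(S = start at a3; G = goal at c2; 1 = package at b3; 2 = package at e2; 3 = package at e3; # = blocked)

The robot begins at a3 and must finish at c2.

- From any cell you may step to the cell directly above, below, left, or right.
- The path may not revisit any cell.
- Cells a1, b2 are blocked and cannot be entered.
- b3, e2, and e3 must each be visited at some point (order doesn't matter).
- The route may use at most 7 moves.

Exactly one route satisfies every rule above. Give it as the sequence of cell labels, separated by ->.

a3 -> b3 -> c3 -> d3 -> e3 -> e2 -> d2 -> c2

The budget equals the shortest possible length, so every move has to be on a shortest route through the required cells.
Route from a3: right 4 to e3, up 1 to e2, left 2 to c2 — 7 moves in all.
Check: all required cells visited; 7 ≤ 7 moves.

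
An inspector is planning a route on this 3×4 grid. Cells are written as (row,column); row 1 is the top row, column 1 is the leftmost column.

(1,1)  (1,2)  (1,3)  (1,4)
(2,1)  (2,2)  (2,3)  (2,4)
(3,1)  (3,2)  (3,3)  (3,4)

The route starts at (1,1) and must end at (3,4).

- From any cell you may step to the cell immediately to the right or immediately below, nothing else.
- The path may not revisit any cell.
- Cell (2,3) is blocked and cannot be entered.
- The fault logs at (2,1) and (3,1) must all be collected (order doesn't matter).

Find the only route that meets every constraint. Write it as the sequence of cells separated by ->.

Moves only go right or down, so the column and row indices never decrease.
Route from (1,1): 2× down (reaching (3,1)), 3× right (reaching (3,4)) — 5 moves in all.
Check: all required cells visited.

(1,1) -> (2,1) -> (3,1) -> (3,2) -> (3,3) -> (3,4)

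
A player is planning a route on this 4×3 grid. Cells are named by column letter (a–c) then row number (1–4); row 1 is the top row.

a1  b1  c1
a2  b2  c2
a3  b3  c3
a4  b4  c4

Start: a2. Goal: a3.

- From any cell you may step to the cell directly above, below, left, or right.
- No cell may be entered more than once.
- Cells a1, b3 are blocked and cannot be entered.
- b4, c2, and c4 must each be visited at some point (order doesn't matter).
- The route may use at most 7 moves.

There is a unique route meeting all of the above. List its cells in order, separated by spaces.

a2 b2 c2 c3 c4 b4 a4 a3

The 7-move cap with required stops at b4, c2, c4 leaves no slack for detours.
Route from a2: right 2 to c2, down 2 to c4, left 2 to a4, up 1 to a3 — 7 moves in all.
Check: all required cells visited; 7 ≤ 7 moves.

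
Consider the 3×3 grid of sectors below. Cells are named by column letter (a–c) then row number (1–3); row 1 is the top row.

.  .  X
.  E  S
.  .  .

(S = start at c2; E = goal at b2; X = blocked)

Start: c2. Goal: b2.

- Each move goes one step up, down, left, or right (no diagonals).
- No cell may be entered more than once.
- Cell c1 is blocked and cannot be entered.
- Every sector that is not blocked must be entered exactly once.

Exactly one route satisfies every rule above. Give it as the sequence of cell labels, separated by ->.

Need to visit all 8 open cells exactly once, starting at c2 and ending at b2.
Cell c3 has only two open neighbours (c2 and b3), so the path must pass straight through it: one of those is the cell it's entered from and the other is where it exits.
Route from c2: down 1 to c3, left 2 to a3, up 2 to a1, right 1 to b1, down 1 to b2 — 7 moves in all.
Check: all 8 open cells covered.

c2 -> c3 -> b3 -> a3 -> a2 -> a1 -> b1 -> b2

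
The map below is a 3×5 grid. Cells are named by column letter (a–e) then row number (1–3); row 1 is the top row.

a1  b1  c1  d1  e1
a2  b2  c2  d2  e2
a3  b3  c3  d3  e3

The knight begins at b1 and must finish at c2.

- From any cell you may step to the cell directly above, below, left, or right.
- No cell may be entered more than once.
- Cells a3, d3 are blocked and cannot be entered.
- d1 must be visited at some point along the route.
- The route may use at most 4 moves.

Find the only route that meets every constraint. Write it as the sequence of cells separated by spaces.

The budget equals the shortest possible length, so every move has to be on a shortest route through the required cells.
Route from b1: 2× right (reaching d1), down to d2, left to c2 — 4 moves in all.
Check: all required cells visited; 4 ≤ 4 moves.

b1 c1 d1 d2 c2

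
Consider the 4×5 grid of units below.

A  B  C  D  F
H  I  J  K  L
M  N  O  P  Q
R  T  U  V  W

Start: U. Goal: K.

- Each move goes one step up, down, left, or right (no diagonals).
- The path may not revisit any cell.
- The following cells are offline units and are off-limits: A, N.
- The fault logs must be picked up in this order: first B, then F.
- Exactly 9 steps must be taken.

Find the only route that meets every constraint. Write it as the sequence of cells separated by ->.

U -> O -> J -> I -> B -> C -> D -> F -> L -> K

The waypoints must appear in the order B, F, with no cell reused.
Route from U: 2× up (reaching J), left to I, up to B, 3× right (reaching F), down to L, left to K — 9 moves in all.
Check: order respected (B at step 4, F at step 7); 9 moves as required.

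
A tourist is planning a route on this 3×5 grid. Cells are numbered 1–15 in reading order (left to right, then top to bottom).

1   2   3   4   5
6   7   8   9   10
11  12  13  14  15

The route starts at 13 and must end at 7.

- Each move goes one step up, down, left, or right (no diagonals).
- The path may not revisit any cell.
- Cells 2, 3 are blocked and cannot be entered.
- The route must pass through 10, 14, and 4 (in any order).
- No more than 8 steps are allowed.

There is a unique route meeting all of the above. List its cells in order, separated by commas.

The budget equals the shortest possible length, so every move has to be on a shortest route through the required cells.
Route from 13: 2× right (reaching 15), 2× up (reaching 5), left to 4, down to 9, 2× left (reaching 7) — 8 moves in all.
Check: all required cells visited; 8 ≤ 8 moves.

13, 14, 15, 10, 5, 4, 9, 8, 7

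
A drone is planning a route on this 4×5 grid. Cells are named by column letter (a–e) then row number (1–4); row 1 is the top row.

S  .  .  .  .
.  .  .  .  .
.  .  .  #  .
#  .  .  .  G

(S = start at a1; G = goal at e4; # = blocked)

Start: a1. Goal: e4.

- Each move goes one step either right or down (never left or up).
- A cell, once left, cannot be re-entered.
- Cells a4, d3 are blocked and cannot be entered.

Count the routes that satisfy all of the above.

14

A right/down-only route from a1 to e4 makes exactly 3 down-moves and 4 right-moves in some order.
With no other constraints that would be C(7,3) = 35 routes.
Subtract routes through each blocked cell (inclusion–exclusion for overlaps): − through d3: 20 − through a4: 1 → 14.
That gives 14 routes.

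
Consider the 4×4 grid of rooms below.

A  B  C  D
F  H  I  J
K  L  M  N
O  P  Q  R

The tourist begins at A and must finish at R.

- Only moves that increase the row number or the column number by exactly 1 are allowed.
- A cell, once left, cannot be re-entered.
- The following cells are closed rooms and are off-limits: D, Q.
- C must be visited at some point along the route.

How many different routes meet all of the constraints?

2

A right/down-only route from A to R makes exactly 3 down-moves and 3 right-moves in some order.
With no other constraints that would be C(6,3) = 20 routes.
Split at C and multiply the segment counts (each segment already excludes blocked cells): A→C: 1; C→R: 2; product = 2.
That gives 2 routes.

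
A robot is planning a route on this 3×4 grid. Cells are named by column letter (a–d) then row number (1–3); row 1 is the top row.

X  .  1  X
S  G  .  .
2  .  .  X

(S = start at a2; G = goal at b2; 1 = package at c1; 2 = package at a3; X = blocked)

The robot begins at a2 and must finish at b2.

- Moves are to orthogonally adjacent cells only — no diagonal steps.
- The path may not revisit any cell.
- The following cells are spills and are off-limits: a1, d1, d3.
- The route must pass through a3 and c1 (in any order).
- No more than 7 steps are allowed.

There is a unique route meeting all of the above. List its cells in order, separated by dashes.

The budget equals the shortest possible length, so every move has to be on a shortest route through the required cells.
Route from a2: down to a3, 2× right (reaching c3), 2× up (reaching c1), left to b1, down to b2 — 7 moves in all.
Check: all required cells visited; 7 ≤ 7 moves.

a2 - a3 - b3 - c3 - c2 - c1 - b1 - b2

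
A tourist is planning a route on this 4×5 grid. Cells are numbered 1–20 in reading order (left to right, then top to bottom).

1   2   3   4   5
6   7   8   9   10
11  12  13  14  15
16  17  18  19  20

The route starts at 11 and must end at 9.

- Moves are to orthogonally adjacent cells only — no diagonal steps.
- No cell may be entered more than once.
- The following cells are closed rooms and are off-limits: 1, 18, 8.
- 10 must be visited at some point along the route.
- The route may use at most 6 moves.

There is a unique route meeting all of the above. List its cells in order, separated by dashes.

11 - 12 - 13 - 14 - 15 - 10 - 9

The budget equals the shortest possible length, so every move has to be on a shortest route through the required cells.
Route from 11: 4× right (reaching 15), up to 10, left to 9 — 6 moves in all.
Check: all required cells visited; 6 ≤ 6 moves.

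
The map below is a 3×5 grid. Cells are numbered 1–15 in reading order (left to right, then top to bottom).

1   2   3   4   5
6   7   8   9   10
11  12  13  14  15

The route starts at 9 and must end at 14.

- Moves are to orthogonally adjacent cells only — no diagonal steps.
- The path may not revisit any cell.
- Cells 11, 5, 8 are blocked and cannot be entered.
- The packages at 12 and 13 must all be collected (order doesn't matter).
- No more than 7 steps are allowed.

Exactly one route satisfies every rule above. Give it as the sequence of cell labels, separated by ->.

Any route must reach 12 and 13 and still end at 14 within 7 moves, so the order of the required stops is forced.
Route from 9: up to 4, 2× left (reaching 2), 2× down (reaching 12), 2× right (reaching 14) — 7 moves in all.
Check: all required cells visited; 7 ≤ 7 moves.

9 -> 4 -> 3 -> 2 -> 7 -> 12 -> 13 -> 14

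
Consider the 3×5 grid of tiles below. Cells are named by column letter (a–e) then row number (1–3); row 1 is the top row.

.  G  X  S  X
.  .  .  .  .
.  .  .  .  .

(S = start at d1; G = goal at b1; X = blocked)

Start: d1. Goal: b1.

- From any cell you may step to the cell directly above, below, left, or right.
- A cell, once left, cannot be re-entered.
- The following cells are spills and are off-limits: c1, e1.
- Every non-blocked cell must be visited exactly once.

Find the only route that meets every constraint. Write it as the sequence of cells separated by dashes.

d1 - d2 - e2 - e3 - d3 - c3 - c2 - b2 - b3 - a3 - a2 - a1 - b1

Need to visit all 13 open cells exactly once, starting at d1 and ending at b1.
Cell a1 has only two open neighbours (a2 and b1), so the path must pass straight through it: one of those is the cell it's entered from and the other is where it exits.
Route from d1: down 1 to d2, right 1 to e2, down 1 to e3, left 2 to c3, up 1 to c2, left 1 to b2, down 1 to b3, left 1 to a3, up 2 to a1, right 1 to b1 — 12 moves in all.
Check: all 13 open cells covered.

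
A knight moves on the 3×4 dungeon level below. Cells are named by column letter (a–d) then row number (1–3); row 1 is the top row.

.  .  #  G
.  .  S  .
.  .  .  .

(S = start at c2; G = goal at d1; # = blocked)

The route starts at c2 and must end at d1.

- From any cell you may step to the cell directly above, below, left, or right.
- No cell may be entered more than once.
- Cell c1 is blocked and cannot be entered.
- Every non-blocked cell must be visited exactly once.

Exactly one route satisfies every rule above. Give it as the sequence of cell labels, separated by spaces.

c2 b2 b1 a1 a2 a3 b3 c3 d3 d2 d1

Need to visit all 11 open cells exactly once, starting at c2 and ending at d1.
Cell b1 has only two open neighbours (b2 and a1), so the path must pass straight through it: one of those is the cell it's entered from and the other is where it exits.
Route from c2: left to b2, up to b1, left to a1, 2× down (reaching a3), 3× right (reaching d3), 2× up (reaching d1) — 10 moves in all.
Check: all 11 open cells covered.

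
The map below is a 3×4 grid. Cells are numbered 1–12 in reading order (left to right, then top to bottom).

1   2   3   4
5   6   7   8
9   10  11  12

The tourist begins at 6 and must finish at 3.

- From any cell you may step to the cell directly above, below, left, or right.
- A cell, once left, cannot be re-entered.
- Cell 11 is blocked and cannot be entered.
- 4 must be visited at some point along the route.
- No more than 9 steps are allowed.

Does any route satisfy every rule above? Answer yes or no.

yes

One route that works: 6 → 7 → 8 → 4 → 3.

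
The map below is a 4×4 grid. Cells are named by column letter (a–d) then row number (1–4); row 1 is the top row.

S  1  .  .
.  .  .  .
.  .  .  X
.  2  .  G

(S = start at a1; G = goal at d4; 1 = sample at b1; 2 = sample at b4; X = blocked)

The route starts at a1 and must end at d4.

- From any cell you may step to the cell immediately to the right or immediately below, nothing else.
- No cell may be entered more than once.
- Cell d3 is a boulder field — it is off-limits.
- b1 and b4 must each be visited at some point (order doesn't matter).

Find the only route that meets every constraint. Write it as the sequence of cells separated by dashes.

Moves only go right or down, so the column and row indices never decrease.
Route from a1: right 1 to b1, down 3 to b4, right 2 to d4 — 6 moves in all.
Check: all required cells visited.

a1 - b1 - b2 - b3 - b4 - c4 - d4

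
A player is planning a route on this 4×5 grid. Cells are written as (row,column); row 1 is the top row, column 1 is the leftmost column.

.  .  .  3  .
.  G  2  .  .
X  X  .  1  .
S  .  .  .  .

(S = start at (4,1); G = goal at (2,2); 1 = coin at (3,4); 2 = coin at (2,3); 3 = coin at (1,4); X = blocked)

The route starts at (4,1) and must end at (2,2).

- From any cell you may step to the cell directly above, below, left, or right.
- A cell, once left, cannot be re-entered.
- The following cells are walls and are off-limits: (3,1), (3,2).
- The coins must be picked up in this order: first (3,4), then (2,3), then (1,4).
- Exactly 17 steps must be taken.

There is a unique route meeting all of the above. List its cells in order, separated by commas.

The waypoints must appear in the order (3,4), (2,3), (1,4), with no cell reused.
Route from (4,1): 4× right (reaching (4,5)), up to (3,5), 2× left (reaching (3,3)), up to (2,3), 2× right (reaching (2,5)), up to (1,5), 4× left (reaching (1,1)), down to (2,1), right to (2,2) — 17 moves in all.
Check: order respected (1 at step 6, 2 at step 8, 3 at step 12); 17 moves as required.

(4,1), (4,2), (4,3), (4,4), (4,5), (3,5), (3,4), (3,3), (2,3), (2,4), (2,5), (1,5), (1,4), (1,3), (1,2), (1,1), (2,1), (2,2)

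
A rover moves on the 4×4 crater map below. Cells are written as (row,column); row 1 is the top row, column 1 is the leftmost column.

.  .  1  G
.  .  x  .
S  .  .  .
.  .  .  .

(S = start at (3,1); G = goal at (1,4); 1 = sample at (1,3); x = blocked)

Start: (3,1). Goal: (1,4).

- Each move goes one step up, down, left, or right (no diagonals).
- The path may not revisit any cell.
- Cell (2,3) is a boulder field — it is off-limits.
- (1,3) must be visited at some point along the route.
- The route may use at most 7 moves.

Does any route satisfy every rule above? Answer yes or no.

One route that works: (3,1) → (2,1) → (1,1) → (1,2) → (1,3) → (1,4).

yes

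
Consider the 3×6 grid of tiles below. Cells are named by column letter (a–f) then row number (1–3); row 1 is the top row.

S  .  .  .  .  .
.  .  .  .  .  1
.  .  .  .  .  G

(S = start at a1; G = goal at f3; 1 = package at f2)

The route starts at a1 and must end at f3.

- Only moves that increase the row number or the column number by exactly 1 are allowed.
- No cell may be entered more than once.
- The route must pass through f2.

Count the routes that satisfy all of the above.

A right/down-only route from a1 to f3 makes exactly 2 down-moves and 5 right-moves in some order.
With no other constraints that would be C(7,2) = 21 routes.
Split at f2 and multiply the segment counts: a1→f2: 6; f2→f3: 1; product = 6.
That gives 6 routes.

6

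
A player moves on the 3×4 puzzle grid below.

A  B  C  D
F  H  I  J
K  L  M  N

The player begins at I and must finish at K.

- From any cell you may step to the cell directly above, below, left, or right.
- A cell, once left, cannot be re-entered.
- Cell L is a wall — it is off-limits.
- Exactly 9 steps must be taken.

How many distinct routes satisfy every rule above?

2

Need simple routes of exactly 9 moves from I to K (Manhattan distance 3, so 3 moves are spent on a detour and 3 undoing it).
Enumerating: I M N J D C B H F K | I M N J D C B A F K.
That gives 2 routes.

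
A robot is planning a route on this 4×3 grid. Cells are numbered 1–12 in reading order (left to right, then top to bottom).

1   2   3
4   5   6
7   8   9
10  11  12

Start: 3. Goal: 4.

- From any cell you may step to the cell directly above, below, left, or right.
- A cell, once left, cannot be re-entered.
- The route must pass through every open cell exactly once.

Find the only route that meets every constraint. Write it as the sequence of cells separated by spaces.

Need to visit all 12 open cells exactly once, starting at 3 and ending at 4.
Route from 3: down 3 to 12, left 2 to 10, up 1 to 7, right 1 to 8, up 2 to 2, left 1 to 1, down 1 to 4 — 11 moves in all.
Check: all 12 open cells covered.

3 6 9 12 11 10 7 8 5 2 1 4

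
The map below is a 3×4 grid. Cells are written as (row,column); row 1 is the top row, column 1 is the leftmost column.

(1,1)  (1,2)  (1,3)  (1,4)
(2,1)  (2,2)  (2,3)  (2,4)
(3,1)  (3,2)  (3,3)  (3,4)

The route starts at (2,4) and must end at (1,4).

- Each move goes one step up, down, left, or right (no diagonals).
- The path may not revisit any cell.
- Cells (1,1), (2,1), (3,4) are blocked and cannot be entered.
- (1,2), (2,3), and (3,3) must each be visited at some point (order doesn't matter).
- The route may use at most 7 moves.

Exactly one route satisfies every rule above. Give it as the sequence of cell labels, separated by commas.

Any route must reach (1,2), (2,3), and (3,3) and still end at (1,4) within 7 moves, so the order of the required stops is forced.
Route from (2,4): left 1 to (2,3), down 1 to (3,3), left 1 to (3,2), up 2 to (1,2), right 2 to (1,4) — 7 moves in all.
Check: all required cells visited; 7 ≤ 7 moves.

(2,4), (2,3), (3,3), (3,2), (2,2), (1,2), (1,3), (1,4)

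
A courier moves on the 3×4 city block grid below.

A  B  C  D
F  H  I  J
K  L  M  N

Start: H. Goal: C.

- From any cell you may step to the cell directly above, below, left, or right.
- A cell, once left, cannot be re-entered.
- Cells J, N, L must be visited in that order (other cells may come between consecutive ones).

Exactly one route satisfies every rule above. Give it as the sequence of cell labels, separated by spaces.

H I J N M L K F A B C

The waypoints must appear in the order J, N, L, with no cell reused.
Route from H: 2× right (reaching J), down to N, 3× left (reaching K), 2× up (reaching A), 2× right (reaching C) — 10 moves in all.
Check: order respected (J at step 2, N at step 3, L at step 5).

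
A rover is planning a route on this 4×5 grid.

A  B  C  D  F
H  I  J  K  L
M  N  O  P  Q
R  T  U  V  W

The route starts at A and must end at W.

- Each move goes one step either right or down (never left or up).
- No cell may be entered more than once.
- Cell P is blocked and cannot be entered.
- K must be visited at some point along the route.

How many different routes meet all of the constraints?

4

A right/down-only route from A to W makes exactly 3 down-moves and 4 right-moves in some order.
With no other constraints that would be C(7,3) = 35 routes.
Split at K and multiply the segment counts (each segment already excludes blocked cells): A→K: 4; K→W: 1; product = 4.
That gives 4 routes.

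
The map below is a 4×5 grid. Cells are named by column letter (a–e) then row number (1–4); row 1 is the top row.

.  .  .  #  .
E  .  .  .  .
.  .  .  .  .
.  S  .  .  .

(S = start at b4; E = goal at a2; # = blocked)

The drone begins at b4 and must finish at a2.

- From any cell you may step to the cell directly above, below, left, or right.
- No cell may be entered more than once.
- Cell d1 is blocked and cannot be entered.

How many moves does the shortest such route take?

The Manhattan distance from b4 to a2 is |4−2| + |2−1| = 3, so at least 3 moves are needed.
A route of 3 moves achieves this: b4 → b3 → b2 → a2.
Since 3 matches the lower bound, it is optimal.

3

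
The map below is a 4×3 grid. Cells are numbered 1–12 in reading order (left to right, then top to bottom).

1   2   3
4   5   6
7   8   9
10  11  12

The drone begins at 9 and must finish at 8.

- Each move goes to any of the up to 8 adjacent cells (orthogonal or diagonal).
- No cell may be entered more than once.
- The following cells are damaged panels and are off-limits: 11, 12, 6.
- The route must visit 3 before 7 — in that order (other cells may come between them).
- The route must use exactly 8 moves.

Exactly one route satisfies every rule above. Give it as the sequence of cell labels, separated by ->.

The waypoints must appear in the order 3, 7, with no cell reused.
Route from 9: up-left to 5, up-right to 3, 2× left (reaching 1), 3× down (reaching 10), up-right to 8 — 8 moves in all.
Check: order respected (3 at step 2, 7 at step 6); 8 moves as required.

9 -> 5 -> 3 -> 2 -> 1 -> 4 -> 7 -> 10 -> 8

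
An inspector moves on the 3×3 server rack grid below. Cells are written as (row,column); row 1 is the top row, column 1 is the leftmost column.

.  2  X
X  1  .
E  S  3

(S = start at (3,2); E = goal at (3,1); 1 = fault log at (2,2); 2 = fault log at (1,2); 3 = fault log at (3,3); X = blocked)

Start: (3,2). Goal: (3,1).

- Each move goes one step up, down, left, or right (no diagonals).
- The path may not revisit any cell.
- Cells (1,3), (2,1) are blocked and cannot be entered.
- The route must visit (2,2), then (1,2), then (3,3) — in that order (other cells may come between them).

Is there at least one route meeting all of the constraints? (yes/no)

no

Every way from (2,2) onward to (3,1) runs back through (3,2), which the route has already used — so it cannot be completed without a revisit.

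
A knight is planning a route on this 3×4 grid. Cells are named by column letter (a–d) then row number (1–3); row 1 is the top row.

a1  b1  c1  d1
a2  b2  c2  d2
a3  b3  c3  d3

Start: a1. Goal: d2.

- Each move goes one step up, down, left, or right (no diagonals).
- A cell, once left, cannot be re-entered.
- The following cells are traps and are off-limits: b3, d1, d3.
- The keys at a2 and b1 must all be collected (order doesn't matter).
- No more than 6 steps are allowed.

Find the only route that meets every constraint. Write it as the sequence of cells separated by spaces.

a1 a2 b2 b1 c1 c2 d2

The budget equals the shortest possible length, so every move has to be on a shortest route through the required cells.
Route from a1: down 1 to a2, right 1 to b2, up 1 to b1, right 1 to c1, down 1 to c2, right 1 to d2 — 6 moves in all.
Check: all required cells visited; 6 ≤ 6 moves.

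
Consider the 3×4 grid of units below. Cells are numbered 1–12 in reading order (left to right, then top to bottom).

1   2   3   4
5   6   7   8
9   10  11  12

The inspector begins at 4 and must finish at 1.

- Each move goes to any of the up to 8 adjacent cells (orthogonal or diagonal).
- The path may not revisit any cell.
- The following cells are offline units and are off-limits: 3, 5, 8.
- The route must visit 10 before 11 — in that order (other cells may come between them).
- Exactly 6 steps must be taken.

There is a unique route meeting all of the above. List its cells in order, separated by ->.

The waypoints must appear in the order 10, 11, with no cell reused.
Route from 4: 2× down-left (reaching 10), right to 11, up-left to 6, up to 2, left to 1 — 6 moves in all.
Check: order respected (10 at step 2, 11 at step 3); 6 moves as required.

4 -> 7 -> 10 -> 11 -> 6 -> 2 -> 1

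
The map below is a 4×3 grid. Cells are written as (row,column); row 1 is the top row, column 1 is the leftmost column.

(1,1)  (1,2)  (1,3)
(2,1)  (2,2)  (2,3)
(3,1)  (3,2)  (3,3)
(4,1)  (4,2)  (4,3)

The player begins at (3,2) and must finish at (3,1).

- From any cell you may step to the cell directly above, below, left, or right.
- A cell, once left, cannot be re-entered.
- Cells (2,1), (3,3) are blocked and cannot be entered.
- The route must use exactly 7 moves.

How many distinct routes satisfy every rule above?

Need simple routes of exactly 7 moves from (3,2) to (3,1) (Manhattan distance 1, so 3 moves are spent on a detour and 3 undoing it).
No route satisfies every constraint, so the count is 0.

0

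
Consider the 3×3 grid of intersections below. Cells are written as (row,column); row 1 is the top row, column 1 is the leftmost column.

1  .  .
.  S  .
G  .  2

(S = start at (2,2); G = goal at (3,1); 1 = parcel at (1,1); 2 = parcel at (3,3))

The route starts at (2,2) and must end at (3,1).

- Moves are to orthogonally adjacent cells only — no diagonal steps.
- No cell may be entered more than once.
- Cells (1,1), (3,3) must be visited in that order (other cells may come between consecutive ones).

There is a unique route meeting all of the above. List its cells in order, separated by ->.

The waypoints must appear in the order (1,1), (3,3), with no cell reused.
Route from (2,2): left 1 to (2,1), up 1 to (1,1), right 2 to (1,3), down 2 to (3,3), left 2 to (3,1) — 8 moves in all.
Check: order respected (1 at step 2, 2 at step 6).

(2,2) -> (2,1) -> (1,1) -> (1,2) -> (1,3) -> (2,3) -> (3,3) -> (3,2) -> (3,1)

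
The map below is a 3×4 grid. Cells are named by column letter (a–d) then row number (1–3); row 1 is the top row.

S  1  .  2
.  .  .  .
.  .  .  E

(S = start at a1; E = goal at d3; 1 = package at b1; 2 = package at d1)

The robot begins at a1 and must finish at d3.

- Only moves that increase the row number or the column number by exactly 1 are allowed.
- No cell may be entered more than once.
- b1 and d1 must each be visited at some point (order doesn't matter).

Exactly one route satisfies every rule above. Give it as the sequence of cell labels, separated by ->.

a1 -> b1 -> c1 -> d1 -> d2 -> d3

Moves only go right or down, so the column and row indices never decrease.
Route from a1: right 3 to d1, down 2 to d3 — 5 moves in all.
Check: all required cells visited.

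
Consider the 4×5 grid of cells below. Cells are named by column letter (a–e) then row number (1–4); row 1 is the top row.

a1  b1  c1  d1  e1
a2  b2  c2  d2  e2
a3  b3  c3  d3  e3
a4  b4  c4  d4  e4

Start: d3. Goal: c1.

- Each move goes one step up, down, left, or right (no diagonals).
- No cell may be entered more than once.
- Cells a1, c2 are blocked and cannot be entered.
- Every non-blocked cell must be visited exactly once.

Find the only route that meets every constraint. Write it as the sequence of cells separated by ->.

Need to visit all 18 open cells exactly once, starting at d3 and ending at c1.
Cell e4 has only two open neighbours (e3 and d4), so the path must pass straight through it: one of those is the cell it's entered from and the other is where it exits.
Route from d3: 2× up (reaching d1), right to e1, 3× down (reaching e4), 2× left (reaching c4), up to c3, left to b3, down to b4, left to a4, 2× up (reaching a2), right to b2, up to b1, right to c1 — 17 moves in all.
Check: all 18 open cells covered.

d3 -> d2 -> d1 -> e1 -> e2 -> e3 -> e4 -> d4 -> c4 -> c3 -> b3 -> b4 -> a4 -> a3 -> a2 -> b2 -> b1 -> c1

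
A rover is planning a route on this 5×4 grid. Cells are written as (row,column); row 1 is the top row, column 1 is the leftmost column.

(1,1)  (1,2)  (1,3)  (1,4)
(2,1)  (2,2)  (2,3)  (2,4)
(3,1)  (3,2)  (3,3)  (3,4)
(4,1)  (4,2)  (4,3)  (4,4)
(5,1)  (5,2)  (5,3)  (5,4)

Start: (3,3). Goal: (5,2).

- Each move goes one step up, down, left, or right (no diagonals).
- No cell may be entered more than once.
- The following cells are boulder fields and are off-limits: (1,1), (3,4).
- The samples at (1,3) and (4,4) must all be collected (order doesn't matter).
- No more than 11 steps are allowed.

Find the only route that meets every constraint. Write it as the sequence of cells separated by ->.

(3,3) -> (2,3) -> (1,3) -> (1,2) -> (2,2) -> (3,2) -> (4,2) -> (4,3) -> (4,4) -> (5,4) -> (5,3) -> (5,2)

The 11-move cap with required stops at (1,3), (4,4) leaves no slack for detours.
Route from (3,3): 2× up (reaching (1,3)), left to (1,2), 3× down (reaching (4,2)), 2× right (reaching (4,4)), down to (5,4), 2× left (reaching (5,2)) — 11 moves in all.
Check: all required cells visited; 11 ≤ 11 moves.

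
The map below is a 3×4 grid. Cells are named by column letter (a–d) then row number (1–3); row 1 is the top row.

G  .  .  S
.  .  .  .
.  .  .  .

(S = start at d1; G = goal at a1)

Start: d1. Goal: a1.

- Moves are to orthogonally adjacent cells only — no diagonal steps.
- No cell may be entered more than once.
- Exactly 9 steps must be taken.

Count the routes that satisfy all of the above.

11

Need simple routes of exactly 9 moves from d1 to a1 (Manhattan distance 3, so 3 moves are spent on a detour and 3 undoing it).
Branch systematically from the start, pruning whenever the remaining move budget drops below the Manhattan distance to a1 or differs from it in parity. Grouping the completions by first move — via d2: 6; via c1: 5 — and summing: 6 + 5 = 11.
That gives 11 routes.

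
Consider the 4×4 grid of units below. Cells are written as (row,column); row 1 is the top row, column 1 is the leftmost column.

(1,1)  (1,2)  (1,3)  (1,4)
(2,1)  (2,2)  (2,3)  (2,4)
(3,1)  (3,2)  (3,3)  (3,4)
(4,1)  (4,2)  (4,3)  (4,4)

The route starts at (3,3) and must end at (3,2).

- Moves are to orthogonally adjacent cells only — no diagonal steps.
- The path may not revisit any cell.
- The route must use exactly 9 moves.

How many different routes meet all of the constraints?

Need simple routes of exactly 9 moves from (3,3) to (3,2) (Manhattan distance 1, so 4 moves are spent on a detour and 4 undoing it).
Branch systematically from the start, pruning whenever the remaining move budget drops below the Manhattan distance to (3,2) or differs from it in parity. Grouping the completions by first move — via (2,3): 8; via (4,3): 5; via (3,4): 10 (no valid completion starts via (3,2)) — and summing: 8 + 5 + 10 = 23.
That gives 23 routes.

23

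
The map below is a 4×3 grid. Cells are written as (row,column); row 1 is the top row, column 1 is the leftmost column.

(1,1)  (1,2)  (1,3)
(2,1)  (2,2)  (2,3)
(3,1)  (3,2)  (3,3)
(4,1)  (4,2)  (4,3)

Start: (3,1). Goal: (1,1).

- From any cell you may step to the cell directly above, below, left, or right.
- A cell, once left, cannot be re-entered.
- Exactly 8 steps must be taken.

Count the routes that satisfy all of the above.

Need simple routes of exactly 8 moves from (3,1) to (1,1) (Manhattan distance 2, so 3 moves are spent on a detour and 3 undoing it).
Branch systematically from the start, pruning whenever the remaining move budget drops below the Manhattan distance to (1,1) or differs from it in parity. Grouping the completions by first move — via (2,1): 1; via (4,1): 9; via (3,2): 4 — and summing: 1 + 9 + 4 = 14.
That gives 14 routes.

14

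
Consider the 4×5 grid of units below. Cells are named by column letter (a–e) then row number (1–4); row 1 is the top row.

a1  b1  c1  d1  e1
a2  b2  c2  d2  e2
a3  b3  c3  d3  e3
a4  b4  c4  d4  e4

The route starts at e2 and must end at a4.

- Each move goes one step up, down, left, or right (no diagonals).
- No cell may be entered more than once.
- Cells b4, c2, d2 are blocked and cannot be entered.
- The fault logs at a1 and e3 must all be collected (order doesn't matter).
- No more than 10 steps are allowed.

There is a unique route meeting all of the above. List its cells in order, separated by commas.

Any route must reach a1 and e3 and still end at a4 within 10 moves, so the order of the required stops is forced.
Route from e2: down 1 to e3, left 3 to b3, up 2 to b1, left 1 to a1, down 3 to a4 — 10 moves in all.
Check: all required cells visited; 10 ≤ 10 moves.

e2, e3, d3, c3, b3, b2, b1, a1, a2, a3, a4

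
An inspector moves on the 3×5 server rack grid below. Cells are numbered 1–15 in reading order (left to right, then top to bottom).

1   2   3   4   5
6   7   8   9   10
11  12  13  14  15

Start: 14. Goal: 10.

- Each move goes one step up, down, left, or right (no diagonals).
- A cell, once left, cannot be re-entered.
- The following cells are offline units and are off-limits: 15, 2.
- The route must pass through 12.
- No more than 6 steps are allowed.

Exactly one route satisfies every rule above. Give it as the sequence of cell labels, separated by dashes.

14 - 13 - 12 - 7 - 8 - 9 - 10

Any route must reach 12 and still end at 10 within 6 moves, so the order of the required stops is forced.
Route from 14: left 2 to 12, up 1 to 7, right 3 to 10 — 6 moves in all.
Check: all required cells visited; 6 ≤ 6 moves.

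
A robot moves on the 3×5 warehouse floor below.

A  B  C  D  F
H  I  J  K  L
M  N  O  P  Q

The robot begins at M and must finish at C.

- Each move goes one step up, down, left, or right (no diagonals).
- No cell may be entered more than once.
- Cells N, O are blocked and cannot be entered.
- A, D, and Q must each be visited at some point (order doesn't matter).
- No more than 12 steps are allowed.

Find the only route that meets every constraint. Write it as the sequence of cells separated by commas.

M, H, A, B, I, J, K, P, Q, L, F, D, C

The 12-move cap with required stops at A, D, Q leaves no slack for detours.
Route from M: up 2 to A, right 1 to B, down 1 to I, right 2 to K, down 1 to P, right 1 to Q, up 2 to F, left 2 to C — 12 moves in all.
Check: all required cells visited; 12 ≤ 12 moves.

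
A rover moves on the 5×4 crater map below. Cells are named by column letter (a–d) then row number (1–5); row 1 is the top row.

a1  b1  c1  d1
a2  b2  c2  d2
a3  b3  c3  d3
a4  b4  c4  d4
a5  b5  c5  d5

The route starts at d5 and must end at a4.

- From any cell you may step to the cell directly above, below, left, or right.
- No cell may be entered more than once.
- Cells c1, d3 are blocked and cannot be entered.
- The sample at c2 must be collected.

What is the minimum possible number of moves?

8

Any route passes through c2 somewhere between d5 and a4. Summing Manhattan distances along the two legs (d5 → c2 → a4) gives a lower bound of 4 + 4 = 8 moves.
A route of 8 moves achieves this: d5 → d4 → c4 → c3 → c2 → b2 → b3 → b4 → a4.
Since 8 matches the lower bound, it is optimal.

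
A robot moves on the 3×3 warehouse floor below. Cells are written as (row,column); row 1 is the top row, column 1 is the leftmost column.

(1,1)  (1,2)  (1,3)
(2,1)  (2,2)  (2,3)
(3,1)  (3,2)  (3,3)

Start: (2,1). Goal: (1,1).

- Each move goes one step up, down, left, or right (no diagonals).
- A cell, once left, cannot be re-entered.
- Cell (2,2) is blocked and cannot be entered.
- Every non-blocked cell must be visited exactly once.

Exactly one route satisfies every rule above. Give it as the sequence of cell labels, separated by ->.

Need to visit all 8 open cells exactly once, starting at (2,1) and ending at (1,1).
Route from (2,1): down to (3,1), 2× right (reaching (3,3)), 2× up (reaching (1,3)), 2× left (reaching (1,1)) — 7 moves in all.
Check: all 8 open cells covered.

(2,1) -> (3,1) -> (3,2) -> (3,3) -> (2,3) -> (1,3) -> (1,2) -> (1,1)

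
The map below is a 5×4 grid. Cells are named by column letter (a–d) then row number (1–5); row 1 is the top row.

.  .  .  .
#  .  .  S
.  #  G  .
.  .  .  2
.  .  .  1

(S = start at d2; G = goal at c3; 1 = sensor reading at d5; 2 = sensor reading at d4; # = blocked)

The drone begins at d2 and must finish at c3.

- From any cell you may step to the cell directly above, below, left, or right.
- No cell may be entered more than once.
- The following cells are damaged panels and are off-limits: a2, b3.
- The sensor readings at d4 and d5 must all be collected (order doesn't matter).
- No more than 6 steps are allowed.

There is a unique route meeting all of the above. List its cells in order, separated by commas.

d2, d3, d4, d5, c5, c4, c3

Any route must reach d4 and d5 and still end at c3 within 6 moves, so the order of the required stops is forced.
Route from d2: down 3 to d5, left 1 to c5, up 2 to c3 — 6 moves in all.
Check: all required cells visited; 6 ≤ 6 moves.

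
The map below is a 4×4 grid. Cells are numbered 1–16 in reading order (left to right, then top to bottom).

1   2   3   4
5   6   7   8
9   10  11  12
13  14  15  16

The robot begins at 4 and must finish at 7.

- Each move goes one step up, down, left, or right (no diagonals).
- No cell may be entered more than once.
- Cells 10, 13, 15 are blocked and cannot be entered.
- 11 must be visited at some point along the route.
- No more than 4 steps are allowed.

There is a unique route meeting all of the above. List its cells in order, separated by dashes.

The budget equals the shortest possible length, so every move has to be on a shortest route through the required cells.
Route from 4: 2× down (reaching 12), left to 11, up to 7 — 4 moves in all.
Check: all required cells visited; 4 ≤ 4 moves.

4 - 8 - 12 - 11 - 7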